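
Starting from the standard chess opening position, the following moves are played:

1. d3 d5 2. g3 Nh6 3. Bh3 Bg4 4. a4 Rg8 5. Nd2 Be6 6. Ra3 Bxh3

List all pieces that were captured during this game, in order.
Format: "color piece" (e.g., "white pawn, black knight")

Tracking captures:
  Bxh3: captured white bishop

white bishop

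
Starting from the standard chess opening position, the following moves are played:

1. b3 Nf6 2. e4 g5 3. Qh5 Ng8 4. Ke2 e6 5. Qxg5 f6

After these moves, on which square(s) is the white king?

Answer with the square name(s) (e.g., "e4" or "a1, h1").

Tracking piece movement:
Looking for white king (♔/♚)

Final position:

  a b c d e f g h
  ─────────────────
8│♜ ♞ ♝ ♛ ♚ ♝ ♞ ♜│8
7│♟ ♟ ♟ ♟ · · · ♟│7
6│· · · · ♟ ♟ · ·│6
5│· · · · · · ♕ ·│5
4│· · · · ♙ · · ·│4
3│· ♙ · · · · · ·│3
2│♙ · ♙ ♙ ♔ ♙ ♙ ♙│2
1│♖ ♘ ♗ · · ♗ ♘ ♖│1
  ─────────────────
  a b c d e f g h


e2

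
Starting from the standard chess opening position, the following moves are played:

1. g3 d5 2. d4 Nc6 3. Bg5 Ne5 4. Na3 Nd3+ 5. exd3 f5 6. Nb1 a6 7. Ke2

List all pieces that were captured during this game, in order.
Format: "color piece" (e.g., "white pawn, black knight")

Tracking captures:
  exd3: captured black knight

black knight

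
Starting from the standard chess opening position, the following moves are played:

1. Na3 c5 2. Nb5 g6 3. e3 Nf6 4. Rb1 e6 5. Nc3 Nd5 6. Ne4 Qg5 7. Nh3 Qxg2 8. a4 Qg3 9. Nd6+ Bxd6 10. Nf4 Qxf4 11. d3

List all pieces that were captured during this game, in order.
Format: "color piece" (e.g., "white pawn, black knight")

Tracking captures:
  Qxg2: captured white pawn
  Bxd6: captured white knight
  Qxf4: captured white knight

white pawn, white knight, white knight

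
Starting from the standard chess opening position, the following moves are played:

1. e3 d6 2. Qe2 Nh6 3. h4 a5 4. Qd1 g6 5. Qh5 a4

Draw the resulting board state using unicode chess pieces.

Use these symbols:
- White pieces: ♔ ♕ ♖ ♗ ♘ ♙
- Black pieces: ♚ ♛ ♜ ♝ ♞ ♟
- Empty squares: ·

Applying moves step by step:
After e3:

♜ ♞ ♝ ♛ ♚ ♝ ♞ ♜
♟ ♟ ♟ ♟ ♟ ♟ ♟ ♟
· · · · · · · ·
· · · · · · · ·
· · · · · · · ·
· · · · ♙ · · ·
♙ ♙ ♙ ♙ · ♙ ♙ ♙
♖ ♘ ♗ ♕ ♔ ♗ ♘ ♖


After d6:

♜ ♞ ♝ ♛ ♚ ♝ ♞ ♜
♟ ♟ ♟ · ♟ ♟ ♟ ♟
· · · ♟ · · · ·
· · · · · · · ·
· · · · · · · ·
· · · · ♙ · · ·
♙ ♙ ♙ ♙ · ♙ ♙ ♙
♖ ♘ ♗ ♕ ♔ ♗ ♘ ♖


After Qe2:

♜ ♞ ♝ ♛ ♚ ♝ ♞ ♜
♟ ♟ ♟ · ♟ ♟ ♟ ♟
· · · ♟ · · · ·
· · · · · · · ·
· · · · · · · ·
· · · · ♙ · · ·
♙ ♙ ♙ ♙ ♕ ♙ ♙ ♙
♖ ♘ ♗ · ♔ ♗ ♘ ♖


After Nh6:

♜ ♞ ♝ ♛ ♚ ♝ · ♜
♟ ♟ ♟ · ♟ ♟ ♟ ♟
· · · ♟ · · · ♞
· · · · · · · ·
· · · · · · · ·
· · · · ♙ · · ·
♙ ♙ ♙ ♙ ♕ ♙ ♙ ♙
♖ ♘ ♗ · ♔ ♗ ♘ ♖


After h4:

♜ ♞ ♝ ♛ ♚ ♝ · ♜
♟ ♟ ♟ · ♟ ♟ ♟ ♟
· · · ♟ · · · ♞
· · · · · · · ·
· · · · · · · ♙
· · · · ♙ · · ·
♙ ♙ ♙ ♙ ♕ ♙ ♙ ·
♖ ♘ ♗ · ♔ ♗ ♘ ♖


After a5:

♜ ♞ ♝ ♛ ♚ ♝ · ♜
· ♟ ♟ · ♟ ♟ ♟ ♟
· · · ♟ · · · ♞
♟ · · · · · · ·
· · · · · · · ♙
· · · · ♙ · · ·
♙ ♙ ♙ ♙ ♕ ♙ ♙ ·
♖ ♘ ♗ · ♔ ♗ ♘ ♖


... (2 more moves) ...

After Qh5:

♜ ♞ ♝ ♛ ♚ ♝ · ♜
· ♟ ♟ · ♟ ♟ · ♟
· · · ♟ · · ♟ ♞
♟ · · · · · · ♕
· · · · · · · ♙
· · · · ♙ · · ·
♙ ♙ ♙ ♙ · ♙ ♙ ·
♖ ♘ ♗ · ♔ ♗ ♘ ♖


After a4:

♜ ♞ ♝ ♛ ♚ ♝ · ♜
· ♟ ♟ · ♟ ♟ · ♟
· · · ♟ · · ♟ ♞
· · · · · · · ♕
♟ · · · · · · ♙
· · · · ♙ · · ·
♙ ♙ ♙ ♙ · ♙ ♙ ·
♖ ♘ ♗ · ♔ ♗ ♘ ♖



  a b c d e f g h
  ─────────────────
8│♜ ♞ ♝ ♛ ♚ ♝ · ♜│8
7│· ♟ ♟ · ♟ ♟ · ♟│7
6│· · · ♟ · · ♟ ♞│6
5│· · · · · · · ♕│5
4│♟ · · · · · · ♙│4
3│· · · · ♙ · · ·│3
2│♙ ♙ ♙ ♙ · ♙ ♙ ·│2
1│♖ ♘ ♗ · ♔ ♗ ♘ ♖│1
  ─────────────────
  a b c d e f g h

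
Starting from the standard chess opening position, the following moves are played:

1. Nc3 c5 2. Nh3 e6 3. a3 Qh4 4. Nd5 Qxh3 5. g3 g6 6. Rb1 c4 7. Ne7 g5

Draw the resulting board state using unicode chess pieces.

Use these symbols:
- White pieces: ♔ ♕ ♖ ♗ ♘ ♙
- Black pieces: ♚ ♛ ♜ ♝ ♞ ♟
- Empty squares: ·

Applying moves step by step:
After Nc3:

♜ ♞ ♝ ♛ ♚ ♝ ♞ ♜
♟ ♟ ♟ ♟ ♟ ♟ ♟ ♟
· · · · · · · ·
· · · · · · · ·
· · · · · · · ·
· · ♘ · · · · ·
♙ ♙ ♙ ♙ ♙ ♙ ♙ ♙
♖ · ♗ ♕ ♔ ♗ ♘ ♖


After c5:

♜ ♞ ♝ ♛ ♚ ♝ ♞ ♜
♟ ♟ · ♟ ♟ ♟ ♟ ♟
· · · · · · · ·
· · ♟ · · · · ·
· · · · · · · ·
· · ♘ · · · · ·
♙ ♙ ♙ ♙ ♙ ♙ ♙ ♙
♖ · ♗ ♕ ♔ ♗ ♘ ♖


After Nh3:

♜ ♞ ♝ ♛ ♚ ♝ ♞ ♜
♟ ♟ · ♟ ♟ ♟ ♟ ♟
· · · · · · · ·
· · ♟ · · · · ·
· · · · · · · ·
· · ♘ · · · · ♘
♙ ♙ ♙ ♙ ♙ ♙ ♙ ♙
♖ · ♗ ♕ ♔ ♗ · ♖


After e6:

♜ ♞ ♝ ♛ ♚ ♝ ♞ ♜
♟ ♟ · ♟ · ♟ ♟ ♟
· · · · ♟ · · ·
· · ♟ · · · · ·
· · · · · · · ·
· · ♘ · · · · ♘
♙ ♙ ♙ ♙ ♙ ♙ ♙ ♙
♖ · ♗ ♕ ♔ ♗ · ♖


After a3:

♜ ♞ ♝ ♛ ♚ ♝ ♞ ♜
♟ ♟ · ♟ · ♟ ♟ ♟
· · · · ♟ · · ·
· · ♟ · · · · ·
· · · · · · · ·
♙ · ♘ · · · · ♘
· ♙ ♙ ♙ ♙ ♙ ♙ ♙
♖ · ♗ ♕ ♔ ♗ · ♖


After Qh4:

♜ ♞ ♝ · ♚ ♝ ♞ ♜
♟ ♟ · ♟ · ♟ ♟ ♟
· · · · ♟ · · ·
· · ♟ · · · · ·
· · · · · · · ♛
♙ · ♘ · · · · ♘
· ♙ ♙ ♙ ♙ ♙ ♙ ♙
♖ · ♗ ♕ ♔ ♗ · ♖


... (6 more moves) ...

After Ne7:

♜ ♞ ♝ · ♚ ♝ ♞ ♜
♟ ♟ · ♟ ♘ ♟ · ♟
· · · · ♟ · ♟ ·
· · · · · · · ·
· · ♟ · · · · ·
♙ · · · · · ♙ ♛
· ♙ ♙ ♙ ♙ ♙ · ♙
· ♖ ♗ ♕ ♔ ♗ · ♖


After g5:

♜ ♞ ♝ · ♚ ♝ ♞ ♜
♟ ♟ · ♟ ♘ ♟ · ♟
· · · · ♟ · · ·
· · · · · · ♟ ·
· · ♟ · · · · ·
♙ · · · · · ♙ ♛
· ♙ ♙ ♙ ♙ ♙ · ♙
· ♖ ♗ ♕ ♔ ♗ · ♖



  a b c d e f g h
  ─────────────────
8│♜ ♞ ♝ · ♚ ♝ ♞ ♜│8
7│♟ ♟ · ♟ ♘ ♟ · ♟│7
6│· · · · ♟ · · ·│6
5│· · · · · · ♟ ·│5
4│· · ♟ · · · · ·│4
3│♙ · · · · · ♙ ♛│3
2│· ♙ ♙ ♙ ♙ ♙ · ♙│2
1│· ♖ ♗ ♕ ♔ ♗ · ♖│1
  ─────────────────
  a b c d e f g h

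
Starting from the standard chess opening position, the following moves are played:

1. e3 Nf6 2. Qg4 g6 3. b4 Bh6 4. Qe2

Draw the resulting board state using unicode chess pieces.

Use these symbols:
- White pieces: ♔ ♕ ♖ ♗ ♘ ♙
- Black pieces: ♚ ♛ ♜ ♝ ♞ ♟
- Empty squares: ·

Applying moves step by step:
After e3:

♜ ♞ ♝ ♛ ♚ ♝ ♞ ♜
♟ ♟ ♟ ♟ ♟ ♟ ♟ ♟
· · · · · · · ·
· · · · · · · ·
· · · · · · · ·
· · · · ♙ · · ·
♙ ♙ ♙ ♙ · ♙ ♙ ♙
♖ ♘ ♗ ♕ ♔ ♗ ♘ ♖


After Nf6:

♜ ♞ ♝ ♛ ♚ ♝ · ♜
♟ ♟ ♟ ♟ ♟ ♟ ♟ ♟
· · · · · ♞ · ·
· · · · · · · ·
· · · · · · · ·
· · · · ♙ · · ·
♙ ♙ ♙ ♙ · ♙ ♙ ♙
♖ ♘ ♗ ♕ ♔ ♗ ♘ ♖


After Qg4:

♜ ♞ ♝ ♛ ♚ ♝ · ♜
♟ ♟ ♟ ♟ ♟ ♟ ♟ ♟
· · · · · ♞ · ·
· · · · · · · ·
· · · · · · ♕ ·
· · · · ♙ · · ·
♙ ♙ ♙ ♙ · ♙ ♙ ♙
♖ ♘ ♗ · ♔ ♗ ♘ ♖


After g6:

♜ ♞ ♝ ♛ ♚ ♝ · ♜
♟ ♟ ♟ ♟ ♟ ♟ · ♟
· · · · · ♞ ♟ ·
· · · · · · · ·
· · · · · · ♕ ·
· · · · ♙ · · ·
♙ ♙ ♙ ♙ · ♙ ♙ ♙
♖ ♘ ♗ · ♔ ♗ ♘ ♖


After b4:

♜ ♞ ♝ ♛ ♚ ♝ · ♜
♟ ♟ ♟ ♟ ♟ ♟ · ♟
· · · · · ♞ ♟ ·
· · · · · · · ·
· ♙ · · · · ♕ ·
· · · · ♙ · · ·
♙ · ♙ ♙ · ♙ ♙ ♙
♖ ♘ ♗ · ♔ ♗ ♘ ♖


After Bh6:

♜ ♞ ♝ ♛ ♚ · · ♜
♟ ♟ ♟ ♟ ♟ ♟ · ♟
· · · · · ♞ ♟ ♝
· · · · · · · ·
· ♙ · · · · ♕ ·
· · · · ♙ · · ·
♙ · ♙ ♙ · ♙ ♙ ♙
♖ ♘ ♗ · ♔ ♗ ♘ ♖


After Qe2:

♜ ♞ ♝ ♛ ♚ · · ♜
♟ ♟ ♟ ♟ ♟ ♟ · ♟
· · · · · ♞ ♟ ♝
· · · · · · · ·
· ♙ · · · · · ·
· · · · ♙ · · ·
♙ · ♙ ♙ ♕ ♙ ♙ ♙
♖ ♘ ♗ · ♔ ♗ ♘ ♖



  a b c d e f g h
  ─────────────────
8│♜ ♞ ♝ ♛ ♚ · · ♜│8
7│♟ ♟ ♟ ♟ ♟ ♟ · ♟│7
6│· · · · · ♞ ♟ ♝│6
5│· · · · · · · ·│5
4│· ♙ · · · · · ·│4
3│· · · · ♙ · · ·│3
2│♙ · ♙ ♙ ♕ ♙ ♙ ♙│2
1│♖ ♘ ♗ · ♔ ♗ ♘ ♖│1
  ─────────────────
  a b c d e f g h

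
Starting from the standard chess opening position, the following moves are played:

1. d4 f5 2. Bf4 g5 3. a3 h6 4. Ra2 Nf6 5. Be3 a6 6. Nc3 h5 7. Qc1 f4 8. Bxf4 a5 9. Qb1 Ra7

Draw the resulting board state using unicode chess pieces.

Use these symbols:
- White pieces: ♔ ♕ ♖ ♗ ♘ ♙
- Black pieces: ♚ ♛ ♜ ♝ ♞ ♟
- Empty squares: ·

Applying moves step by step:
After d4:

♜ ♞ ♝ ♛ ♚ ♝ ♞ ♜
♟ ♟ ♟ ♟ ♟ ♟ ♟ ♟
· · · · · · · ·
· · · · · · · ·
· · · ♙ · · · ·
· · · · · · · ·
♙ ♙ ♙ · ♙ ♙ ♙ ♙
♖ ♘ ♗ ♕ ♔ ♗ ♘ ♖


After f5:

♜ ♞ ♝ ♛ ♚ ♝ ♞ ♜
♟ ♟ ♟ ♟ ♟ · ♟ ♟
· · · · · · · ·
· · · · · ♟ · ·
· · · ♙ · · · ·
· · · · · · · ·
♙ ♙ ♙ · ♙ ♙ ♙ ♙
♖ ♘ ♗ ♕ ♔ ♗ ♘ ♖


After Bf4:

♜ ♞ ♝ ♛ ♚ ♝ ♞ ♜
♟ ♟ ♟ ♟ ♟ · ♟ ♟
· · · · · · · ·
· · · · · ♟ · ·
· · · ♙ · ♗ · ·
· · · · · · · ·
♙ ♙ ♙ · ♙ ♙ ♙ ♙
♖ ♘ · ♕ ♔ ♗ ♘ ♖


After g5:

♜ ♞ ♝ ♛ ♚ ♝ ♞ ♜
♟ ♟ ♟ ♟ ♟ · · ♟
· · · · · · · ·
· · · · · ♟ ♟ ·
· · · ♙ · ♗ · ·
· · · · · · · ·
♙ ♙ ♙ · ♙ ♙ ♙ ♙
♖ ♘ · ♕ ♔ ♗ ♘ ♖


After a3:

♜ ♞ ♝ ♛ ♚ ♝ ♞ ♜
♟ ♟ ♟ ♟ ♟ · · ♟
· · · · · · · ·
· · · · · ♟ ♟ ·
· · · ♙ · ♗ · ·
♙ · · · · · · ·
· ♙ ♙ · ♙ ♙ ♙ ♙
♖ ♘ · ♕ ♔ ♗ ♘ ♖


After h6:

♜ ♞ ♝ ♛ ♚ ♝ ♞ ♜
♟ ♟ ♟ ♟ ♟ · · ·
· · · · · · · ♟
· · · · · ♟ ♟ ·
· · · ♙ · ♗ · ·
♙ · · · · · · ·
· ♙ ♙ · ♙ ♙ ♙ ♙
♖ ♘ · ♕ ♔ ♗ ♘ ♖


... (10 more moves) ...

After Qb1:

♜ ♞ ♝ ♛ ♚ ♝ · ♜
· ♟ ♟ ♟ ♟ · · ·
· · · · · ♞ · ·
♟ · · · · · ♟ ♟
· · · ♙ · ♗ · ·
♙ · ♘ · · · · ·
♖ ♙ ♙ · ♙ ♙ ♙ ♙
· ♕ · · ♔ ♗ ♘ ♖


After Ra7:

· ♞ ♝ ♛ ♚ ♝ · ♜
♜ ♟ ♟ ♟ ♟ · · ·
· · · · · ♞ · ·
♟ · · · · · ♟ ♟
· · · ♙ · ♗ · ·
♙ · ♘ · · · · ·
♖ ♙ ♙ · ♙ ♙ ♙ ♙
· ♕ · · ♔ ♗ ♘ ♖



  a b c d e f g h
  ─────────────────
8│· ♞ ♝ ♛ ♚ ♝ · ♜│8
7│♜ ♟ ♟ ♟ ♟ · · ·│7
6│· · · · · ♞ · ·│6
5│♟ · · · · · ♟ ♟│5
4│· · · ♙ · ♗ · ·│4
3│♙ · ♘ · · · · ·│3
2│♖ ♙ ♙ · ♙ ♙ ♙ ♙│2
1│· ♕ · · ♔ ♗ ♘ ♖│1
  ─────────────────
  a b c d e f g h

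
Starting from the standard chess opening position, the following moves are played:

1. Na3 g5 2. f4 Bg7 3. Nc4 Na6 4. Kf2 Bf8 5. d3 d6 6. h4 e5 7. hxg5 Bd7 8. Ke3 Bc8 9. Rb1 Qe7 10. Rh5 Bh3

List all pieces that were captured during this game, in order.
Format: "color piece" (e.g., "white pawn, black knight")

Tracking captures:
  hxg5: captured black pawn

black pawn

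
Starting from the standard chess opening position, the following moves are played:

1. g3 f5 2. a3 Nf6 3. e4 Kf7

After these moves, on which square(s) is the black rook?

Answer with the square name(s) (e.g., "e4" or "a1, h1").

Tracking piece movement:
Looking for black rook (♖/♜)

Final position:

  a b c d e f g h
  ─────────────────
8│♜ ♞ ♝ ♛ · ♝ · ♜│8
7│♟ ♟ ♟ ♟ ♟ ♚ ♟ ♟│7
6│· · · · · ♞ · ·│6
5│· · · · · ♟ · ·│5
4│· · · · ♙ · · ·│4
3│♙ · · · · · ♙ ·│3
2│· ♙ ♙ ♙ · ♙ · ♙│2
1│♖ ♘ ♗ ♕ ♔ ♗ ♘ ♖│1
  ─────────────────
  a b c d e f g h


a8, h8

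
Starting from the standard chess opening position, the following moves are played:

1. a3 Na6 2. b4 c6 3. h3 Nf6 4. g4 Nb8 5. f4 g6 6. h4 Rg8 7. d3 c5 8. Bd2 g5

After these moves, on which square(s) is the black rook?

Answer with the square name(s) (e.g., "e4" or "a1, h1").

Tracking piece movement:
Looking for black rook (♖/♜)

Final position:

  a b c d e f g h
  ─────────────────
8│♜ ♞ ♝ ♛ ♚ ♝ ♜ ·│8
7│♟ ♟ · ♟ ♟ ♟ · ♟│7
6│· · · · · ♞ · ·│6
5│· · ♟ · · · ♟ ·│5
4│· ♙ · · · ♙ ♙ ♙│4
3│♙ · · ♙ · · · ·│3
2│· · ♙ ♗ ♙ · · ·│2
1│♖ ♘ · ♕ ♔ ♗ ♘ ♖│1
  ─────────────────
  a b c d e f g h


a8, g8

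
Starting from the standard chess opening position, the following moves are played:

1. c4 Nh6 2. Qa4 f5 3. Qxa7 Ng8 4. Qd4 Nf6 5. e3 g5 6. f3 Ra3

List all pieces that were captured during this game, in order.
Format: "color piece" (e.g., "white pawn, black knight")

Tracking captures:
  Qxa7: captured black pawn

black pawn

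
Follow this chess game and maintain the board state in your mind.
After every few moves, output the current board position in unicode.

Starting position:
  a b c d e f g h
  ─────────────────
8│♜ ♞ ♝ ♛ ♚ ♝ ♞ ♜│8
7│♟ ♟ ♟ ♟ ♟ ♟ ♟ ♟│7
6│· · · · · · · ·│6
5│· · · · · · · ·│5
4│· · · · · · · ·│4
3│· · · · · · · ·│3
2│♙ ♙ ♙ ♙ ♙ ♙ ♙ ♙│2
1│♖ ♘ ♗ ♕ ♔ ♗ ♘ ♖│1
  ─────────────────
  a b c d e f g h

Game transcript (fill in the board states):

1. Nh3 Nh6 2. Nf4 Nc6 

  a b c d e f g h
  ─────────────────
8│♜ · ♝ ♛ ♚ ♝ · ♜│8
7│♟ ♟ ♟ ♟ ♟ ♟ ♟ ♟│7
6│· · ♞ · · · · ♞│6
5│· · · · · · · ·│5
4│· · · · · ♘ · ·│4
3│· · · · · · · ·│3
2│♙ ♙ ♙ ♙ ♙ ♙ ♙ ♙│2
1│♖ ♘ ♗ ♕ ♔ ♗ · ♖│1
  ─────────────────
  a b c d e f g h

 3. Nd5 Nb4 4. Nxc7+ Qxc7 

  a b c d e f g h
  ─────────────────
8│♜ · ♝ · ♚ ♝ · ♜│8
7│♟ ♟ ♛ ♟ ♟ ♟ ♟ ♟│7
6│· · · · · · · ♞│6
5│· · · · · · · ·│5
4│· ♞ · · · · · ·│4
3│· · · · · · · ·│3
2│♙ ♙ ♙ ♙ ♙ ♙ ♙ ♙│2
1│♖ ♘ ♗ ♕ ♔ ♗ · ♖│1
  ─────────────────
  a b c d e f g h

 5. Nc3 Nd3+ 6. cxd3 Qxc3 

  a b c d e f g h
  ─────────────────
8│♜ · ♝ · ♚ ♝ · ♜│8
7│♟ ♟ · ♟ ♟ ♟ ♟ ♟│7
6│· · · · · · · ♞│6
5│· · · · · · · ·│5
4│· · · · · · · ·│4
3│· · ♛ ♙ · · · ·│3
2│♙ ♙ · ♙ ♙ ♙ ♙ ♙│2
1│♖ · ♗ ♕ ♔ ♗ · ♖│1
  ─────────────────
  a b c d e f g h

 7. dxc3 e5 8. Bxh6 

  a b c d e f g h
  ─────────────────
8│♜ · ♝ · ♚ ♝ · ♜│8
7│♟ ♟ · ♟ · ♟ ♟ ♟│7
6│· · · · · · · ♗│6
5│· · · · ♟ · · ·│5
4│· · · · · · · ·│4
3│· · ♙ ♙ · · · ·│3
2│♙ ♙ · · ♙ ♙ ♙ ♙│2
1│♖ · · ♕ ♔ ♗ · ♖│1
  ─────────────────
  a b c d e f g h


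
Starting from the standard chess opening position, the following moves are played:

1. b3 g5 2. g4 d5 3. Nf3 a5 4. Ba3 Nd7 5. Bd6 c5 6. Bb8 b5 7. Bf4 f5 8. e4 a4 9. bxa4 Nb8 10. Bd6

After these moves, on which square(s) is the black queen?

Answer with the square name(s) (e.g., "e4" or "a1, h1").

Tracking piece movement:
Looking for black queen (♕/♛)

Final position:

  a b c d e f g h
  ─────────────────
8│♜ ♞ ♝ ♛ ♚ ♝ ♞ ♜│8
7│· · · · ♟ · · ♟│7
6│· · · ♗ · · · ·│6
5│· ♟ ♟ ♟ · ♟ ♟ ·│5
4│♙ · · · ♙ · ♙ ·│4
3│· · · · · ♘ · ·│3
2│♙ · ♙ ♙ · ♙ · ♙│2
1│♖ ♘ · ♕ ♔ ♗ · ♖│1
  ─────────────────
  a b c d e f g h


d8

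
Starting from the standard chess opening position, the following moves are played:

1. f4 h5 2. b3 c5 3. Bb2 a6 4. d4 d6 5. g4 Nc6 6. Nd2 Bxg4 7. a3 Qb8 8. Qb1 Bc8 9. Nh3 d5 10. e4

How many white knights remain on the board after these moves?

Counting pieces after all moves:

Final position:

  a b c d e f g h
  ─────────────────
8│♜ ♛ ♝ · ♚ ♝ ♞ ♜│8
7│· ♟ · · ♟ ♟ ♟ ·│7
6│♟ · ♞ · · · · ·│6
5│· · ♟ ♟ · · · ♟│5
4│· · · ♙ ♙ ♙ · ·│4
3│♙ ♙ · · · · · ♘│3
2│· ♗ ♙ ♘ · · · ♙│2
1│♖ ♕ · · ♔ ♗ · ♖│1
  ─────────────────
  a b c d e f g h


2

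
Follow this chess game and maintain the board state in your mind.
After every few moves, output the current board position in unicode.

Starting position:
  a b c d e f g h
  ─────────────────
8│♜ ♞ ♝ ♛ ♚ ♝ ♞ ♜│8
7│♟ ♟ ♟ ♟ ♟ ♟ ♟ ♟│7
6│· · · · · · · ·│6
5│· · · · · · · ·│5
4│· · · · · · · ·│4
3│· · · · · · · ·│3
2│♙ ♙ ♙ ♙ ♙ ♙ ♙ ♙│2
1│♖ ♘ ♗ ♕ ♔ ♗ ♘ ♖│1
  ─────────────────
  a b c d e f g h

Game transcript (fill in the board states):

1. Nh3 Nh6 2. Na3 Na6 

  a b c d e f g h
  ─────────────────
8│♜ · ♝ ♛ ♚ ♝ · ♜│8
7│♟ ♟ ♟ ♟ ♟ ♟ ♟ ♟│7
6│♞ · · · · · · ♞│6
5│· · · · · · · ·│5
4│· · · · · · · ·│4
3│♘ · · · · · · ♘│3
2│♙ ♙ ♙ ♙ ♙ ♙ ♙ ♙│2
1│♖ · ♗ ♕ ♔ ♗ · ♖│1
  ─────────────────
  a b c d e f g h

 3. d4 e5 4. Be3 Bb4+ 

  a b c d e f g h
  ─────────────────
8│♜ · ♝ ♛ ♚ · · ♜│8
7│♟ ♟ ♟ ♟ · ♟ ♟ ♟│7
6│♞ · · · · · · ♞│6
5│· · · · ♟ · · ·│5
4│· ♝ · ♙ · · · ·│4
3│♘ · · · ♗ · · ♘│3
2│♙ ♙ ♙ · ♙ ♙ ♙ ♙│2
1│♖ · · ♕ ♔ ♗ · ♖│1
  ─────────────────
  a b c d e f g h

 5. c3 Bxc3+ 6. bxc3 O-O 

  a b c d e f g h
  ─────────────────
8│♜ · ♝ ♛ · ♜ ♚ ·│8
7│♟ ♟ ♟ ♟ · ♟ ♟ ♟│7
6│♞ · · · · · · ♞│6
5│· · · · ♟ · · ·│5
4│· · · ♙ · · · ·│4
3│♘ · ♙ · ♗ · · ♘│3
2│♙ · · · ♙ ♙ ♙ ♙│2
1│♖ · · ♕ ♔ ♗ · ♖│1
  ─────────────────
  a b c d e f g h

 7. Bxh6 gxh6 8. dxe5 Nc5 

  a b c d e f g h
  ─────────────────
8│♜ · ♝ ♛ · ♜ ♚ ·│8
7│♟ ♟ ♟ ♟ · ♟ · ♟│7
6│· · · · · · · ♟│6
5│· · ♞ · ♙ · · ·│5
4│· · · · · · · ·│4
3│♘ · ♙ · · · · ♘│3
2│♙ · · · ♙ ♙ ♙ ♙│2
1│♖ · · ♕ ♔ ♗ · ♖│1
  ─────────────────
  a b c d e f g h



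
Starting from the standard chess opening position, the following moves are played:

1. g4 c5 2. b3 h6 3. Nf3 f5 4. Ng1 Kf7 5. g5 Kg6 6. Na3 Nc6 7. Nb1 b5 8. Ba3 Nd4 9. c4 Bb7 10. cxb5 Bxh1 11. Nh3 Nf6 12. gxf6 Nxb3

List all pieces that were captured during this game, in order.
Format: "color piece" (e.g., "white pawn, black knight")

Tracking captures:
  cxb5: captured black pawn
  Bxh1: captured white rook
  gxf6: captured black knight
  Nxb3: captured white pawn

black pawn, white rook, black knight, white pawn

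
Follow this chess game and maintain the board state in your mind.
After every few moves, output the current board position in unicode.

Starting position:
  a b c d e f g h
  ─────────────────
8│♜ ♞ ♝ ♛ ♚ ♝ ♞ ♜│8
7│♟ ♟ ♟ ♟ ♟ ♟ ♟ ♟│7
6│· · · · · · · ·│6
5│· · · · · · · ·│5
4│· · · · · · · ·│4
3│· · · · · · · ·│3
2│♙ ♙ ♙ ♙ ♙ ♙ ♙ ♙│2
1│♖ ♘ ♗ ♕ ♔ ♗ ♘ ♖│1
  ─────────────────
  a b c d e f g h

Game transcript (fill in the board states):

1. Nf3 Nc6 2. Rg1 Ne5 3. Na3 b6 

  a b c d e f g h
  ─────────────────
8│♜ · ♝ ♛ ♚ ♝ ♞ ♜│8
7│♟ · ♟ ♟ ♟ ♟ ♟ ♟│7
6│· ♟ · · · · · ·│6
5│· · · · ♞ · · ·│5
4│· · · · · · · ·│4
3│♘ · · · · ♘ · ·│3
2│♙ ♙ ♙ ♙ ♙ ♙ ♙ ♙│2
1│♖ · ♗ ♕ ♔ ♗ ♖ ·│1
  ─────────────────
  a b c d e f g h

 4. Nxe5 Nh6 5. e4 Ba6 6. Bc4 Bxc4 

  a b c d e f g h
  ─────────────────
8│♜ · · ♛ ♚ ♝ · ♜│8
7│♟ · ♟ ♟ ♟ ♟ ♟ ♟│7
6│· ♟ · · · · · ♞│6
5│· · · · ♘ · · ·│5
4│· · ♝ · ♙ · · ·│4
3│♘ · · · · · · ·│3
2│♙ ♙ ♙ ♙ · ♙ ♙ ♙│2
1│♖ · ♗ ♕ ♔ · ♖ ·│1
  ─────────────────
  a b c d e f g h

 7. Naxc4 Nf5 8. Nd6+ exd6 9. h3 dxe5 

  a b c d e f g h
  ─────────────────
8│♜ · · ♛ ♚ ♝ · ♜│8
7│♟ · ♟ ♟ · ♟ ♟ ♟│7
6│· ♟ · · · · · ·│6
5│· · · · ♟ ♞ · ·│5
4│· · · · ♙ · · ·│4
3│· · · · · · · ♙│3
2│♙ ♙ ♙ ♙ · ♙ ♙ ·│2
1│♖ · ♗ ♕ ♔ · ♖ ·│1
  ─────────────────
  a b c d e f g h

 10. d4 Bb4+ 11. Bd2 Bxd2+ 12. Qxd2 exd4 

  a b c d e f g h
  ─────────────────
8│♜ · · ♛ ♚ · · ♜│8
7│♟ · ♟ ♟ · ♟ ♟ ♟│7
6│· ♟ · · · · · ·│6
5│· · · · · ♞ · ·│5
4│· · · ♟ ♙ · · ·│4
3│· · · · · · · ♙│3
2│♙ ♙ ♙ ♕ · ♙ ♙ ·│2
1│♖ · · · ♔ · ♖ ·│1
  ─────────────────
  a b c d e f g h

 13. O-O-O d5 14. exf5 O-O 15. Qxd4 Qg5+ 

  a b c d e f g h
  ─────────────────
8│♜ · · · · ♜ ♚ ·│8
7│♟ · ♟ · · ♟ ♟ ♟│7
6│· ♟ · · · · · ·│6
5│· · · ♟ · ♙ ♛ ·│5
4│· · · ♕ · · · ·│4
3│· · · · · · · ♙│3
2│♙ ♙ ♙ · · ♙ ♙ ·│2
1│· · ♔ ♖ · · ♖ ·│1
  ─────────────────
  a b c d e f g h



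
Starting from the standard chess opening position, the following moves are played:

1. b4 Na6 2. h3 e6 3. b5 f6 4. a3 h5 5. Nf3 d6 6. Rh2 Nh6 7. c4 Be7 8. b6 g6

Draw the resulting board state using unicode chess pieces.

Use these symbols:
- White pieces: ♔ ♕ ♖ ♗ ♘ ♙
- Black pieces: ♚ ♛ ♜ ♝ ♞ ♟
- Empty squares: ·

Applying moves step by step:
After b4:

♜ ♞ ♝ ♛ ♚ ♝ ♞ ♜
♟ ♟ ♟ ♟ ♟ ♟ ♟ ♟
· · · · · · · ·
· · · · · · · ·
· ♙ · · · · · ·
· · · · · · · ·
♙ · ♙ ♙ ♙ ♙ ♙ ♙
♖ ♘ ♗ ♕ ♔ ♗ ♘ ♖


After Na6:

♜ · ♝ ♛ ♚ ♝ ♞ ♜
♟ ♟ ♟ ♟ ♟ ♟ ♟ ♟
♞ · · · · · · ·
· · · · · · · ·
· ♙ · · · · · ·
· · · · · · · ·
♙ · ♙ ♙ ♙ ♙ ♙ ♙
♖ ♘ ♗ ♕ ♔ ♗ ♘ ♖


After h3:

♜ · ♝ ♛ ♚ ♝ ♞ ♜
♟ ♟ ♟ ♟ ♟ ♟ ♟ ♟
♞ · · · · · · ·
· · · · · · · ·
· ♙ · · · · · ·
· · · · · · · ♙
♙ · ♙ ♙ ♙ ♙ ♙ ·
♖ ♘ ♗ ♕ ♔ ♗ ♘ ♖


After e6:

♜ · ♝ ♛ ♚ ♝ ♞ ♜
♟ ♟ ♟ ♟ · ♟ ♟ ♟
♞ · · · ♟ · · ·
· · · · · · · ·
· ♙ · · · · · ·
· · · · · · · ♙
♙ · ♙ ♙ ♙ ♙ ♙ ·
♖ ♘ ♗ ♕ ♔ ♗ ♘ ♖


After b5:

♜ · ♝ ♛ ♚ ♝ ♞ ♜
♟ ♟ ♟ ♟ · ♟ ♟ ♟
♞ · · · ♟ · · ·
· ♙ · · · · · ·
· · · · · · · ·
· · · · · · · ♙
♙ · ♙ ♙ ♙ ♙ ♙ ·
♖ ♘ ♗ ♕ ♔ ♗ ♘ ♖


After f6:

♜ · ♝ ♛ ♚ ♝ ♞ ♜
♟ ♟ ♟ ♟ · · ♟ ♟
♞ · · · ♟ ♟ · ·
· ♙ · · · · · ·
· · · · · · · ·
· · · · · · · ♙
♙ · ♙ ♙ ♙ ♙ ♙ ·
♖ ♘ ♗ ♕ ♔ ♗ ♘ ♖


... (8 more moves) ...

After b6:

♜ · ♝ ♛ ♚ · · ♜
♟ ♟ ♟ · ♝ · ♟ ·
♞ ♙ · ♟ ♟ ♟ · ♞
· · · · · · · ♟
· · ♙ · · · · ·
♙ · · · · ♘ · ♙
· · · ♙ ♙ ♙ ♙ ♖
♖ ♘ ♗ ♕ ♔ ♗ · ·


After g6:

♜ · ♝ ♛ ♚ · · ♜
♟ ♟ ♟ · ♝ · · ·
♞ ♙ · ♟ ♟ ♟ ♟ ♞
· · · · · · · ♟
· · ♙ · · · · ·
♙ · · · · ♘ · ♙
· · · ♙ ♙ ♙ ♙ ♖
♖ ♘ ♗ ♕ ♔ ♗ · ·



  a b c d e f g h
  ─────────────────
8│♜ · ♝ ♛ ♚ · · ♜│8
7│♟ ♟ ♟ · ♝ · · ·│7
6│♞ ♙ · ♟ ♟ ♟ ♟ ♞│6
5│· · · · · · · ♟│5
4│· · ♙ · · · · ·│4
3│♙ · · · · ♘ · ♙│3
2│· · · ♙ ♙ ♙ ♙ ♖│2
1│♖ ♘ ♗ ♕ ♔ ♗ · ·│1
  ─────────────────
  a b c d e f g h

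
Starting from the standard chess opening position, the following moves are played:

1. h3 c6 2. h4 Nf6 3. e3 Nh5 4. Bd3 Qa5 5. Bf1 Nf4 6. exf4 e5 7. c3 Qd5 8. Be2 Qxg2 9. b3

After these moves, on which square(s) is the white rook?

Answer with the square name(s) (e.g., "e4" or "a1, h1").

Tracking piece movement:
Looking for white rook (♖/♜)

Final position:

  a b c d e f g h
  ─────────────────
8│♜ ♞ ♝ · ♚ ♝ · ♜│8
7│♟ ♟ · ♟ · ♟ ♟ ♟│7
6│· · ♟ · · · · ·│6
5│· · · · ♟ · · ·│5
4│· · · · · ♙ · ♙│4
3│· ♙ ♙ · · · · ·│3
2│♙ · · ♙ ♗ ♙ ♛ ·│2
1│♖ ♘ ♗ ♕ ♔ · ♘ ♖│1
  ─────────────────
  a b c d e f g h


a1, h1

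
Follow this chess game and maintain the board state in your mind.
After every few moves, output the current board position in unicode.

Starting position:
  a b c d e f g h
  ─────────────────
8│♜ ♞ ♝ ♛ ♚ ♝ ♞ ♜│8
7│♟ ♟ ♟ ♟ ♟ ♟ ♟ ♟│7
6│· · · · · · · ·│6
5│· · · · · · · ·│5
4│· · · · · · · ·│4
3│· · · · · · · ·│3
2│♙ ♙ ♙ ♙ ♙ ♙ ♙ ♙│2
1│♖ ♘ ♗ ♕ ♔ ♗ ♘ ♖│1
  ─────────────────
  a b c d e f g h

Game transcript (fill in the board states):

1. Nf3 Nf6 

  a b c d e f g h
  ─────────────────
8│♜ ♞ ♝ ♛ ♚ ♝ · ♜│8
7│♟ ♟ ♟ ♟ ♟ ♟ ♟ ♟│7
6│· · · · · ♞ · ·│6
5│· · · · · · · ·│5
4│· · · · · · · ·│4
3│· · · · · ♘ · ·│3
2│♙ ♙ ♙ ♙ ♙ ♙ ♙ ♙│2
1│♖ ♘ ♗ ♕ ♔ ♗ · ♖│1
  ─────────────────
  a b c d e f g h

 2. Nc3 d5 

  a b c d e f g h
  ─────────────────
8│♜ ♞ ♝ ♛ ♚ ♝ · ♜│8
7│♟ ♟ ♟ · ♟ ♟ ♟ ♟│7
6│· · · · · ♞ · ·│6
5│· · · ♟ · · · ·│5
4│· · · · · · · ·│4
3│· · ♘ · · ♘ · ·│3
2│♙ ♙ ♙ ♙ ♙ ♙ ♙ ♙│2
1│♖ · ♗ ♕ ♔ ♗ · ♖│1
  ─────────────────
  a b c d e f g h

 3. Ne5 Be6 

  a b c d e f g h
  ─────────────────
8│♜ ♞ · ♛ ♚ ♝ · ♜│8
7│♟ ♟ ♟ · ♟ ♟ ♟ ♟│7
6│· · · · ♝ ♞ · ·│6
5│· · · ♟ ♘ · · ·│5
4│· · · · · · · ·│4
3│· · ♘ · · · · ·│3
2│♙ ♙ ♙ ♙ ♙ ♙ ♙ ♙│2
1│♖ · ♗ ♕ ♔ ♗ · ♖│1
  ─────────────────
  a b c d e f g h

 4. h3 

  a b c d e f g h
  ─────────────────
8│♜ ♞ · ♛ ♚ ♝ · ♜│8
7│♟ ♟ ♟ · ♟ ♟ ♟ ♟│7
6│· · · · ♝ ♞ · ·│6
5│· · · ♟ ♘ · · ·│5
4│· · · · · · · ·│4
3│· · ♘ · · · · ♙│3
2│♙ ♙ ♙ ♙ ♙ ♙ ♙ ·│2
1│♖ · ♗ ♕ ♔ ♗ · ♖│1
  ─────────────────
  a b c d e f g h


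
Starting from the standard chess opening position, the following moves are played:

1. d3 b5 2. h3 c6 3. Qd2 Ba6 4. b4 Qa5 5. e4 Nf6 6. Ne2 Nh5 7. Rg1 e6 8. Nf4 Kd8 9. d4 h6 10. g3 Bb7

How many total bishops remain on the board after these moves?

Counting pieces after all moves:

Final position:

  a b c d e f g h
  ─────────────────
8│♜ ♞ · ♚ · ♝ · ♜│8
7│♟ ♝ · ♟ · ♟ ♟ ·│7
6│· · ♟ · ♟ · · ♟│6
5│♛ ♟ · · · · · ♞│5
4│· ♙ · ♙ ♙ ♘ · ·│4
3│· · · · · · ♙ ♙│3
2│♙ · ♙ ♕ · ♙ · ·│2
1│♖ ♘ ♗ · ♔ ♗ ♖ ·│1
  ─────────────────
  a b c d e f g h


4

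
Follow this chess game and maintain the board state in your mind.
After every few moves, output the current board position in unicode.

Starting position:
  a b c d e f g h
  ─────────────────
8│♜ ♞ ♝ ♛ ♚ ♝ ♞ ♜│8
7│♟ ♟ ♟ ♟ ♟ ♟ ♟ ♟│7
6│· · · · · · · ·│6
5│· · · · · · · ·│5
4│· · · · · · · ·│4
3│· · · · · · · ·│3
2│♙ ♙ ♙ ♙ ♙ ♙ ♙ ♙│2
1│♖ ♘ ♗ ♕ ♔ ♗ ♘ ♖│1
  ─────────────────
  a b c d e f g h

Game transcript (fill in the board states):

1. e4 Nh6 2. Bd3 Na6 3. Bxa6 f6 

  a b c d e f g h
  ─────────────────
8│♜ · ♝ ♛ ♚ ♝ · ♜│8
7│♟ ♟ ♟ ♟ ♟ · ♟ ♟│7
6│♗ · · · · ♟ · ♞│6
5│· · · · · · · ·│5
4│· · · · ♙ · · ·│4
3│· · · · · · · ·│3
2│♙ ♙ ♙ ♙ · ♙ ♙ ♙│2
1│♖ ♘ ♗ ♕ ♔ · ♘ ♖│1
  ─────────────────
  a b c d e f g h

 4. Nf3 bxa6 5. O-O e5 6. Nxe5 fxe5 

  a b c d e f g h
  ─────────────────
8│♜ · ♝ ♛ ♚ ♝ · ♜│8
7│♟ · ♟ ♟ · · ♟ ♟│7
6│♟ · · · · · · ♞│6
5│· · · · ♟ · · ·│5
4│· · · · ♙ · · ·│4
3│· · · · · · · ·│3
2│♙ ♙ ♙ ♙ · ♙ ♙ ♙│2
1│♖ ♘ ♗ ♕ · ♖ ♔ ·│1
  ─────────────────
  a b c d e f g h

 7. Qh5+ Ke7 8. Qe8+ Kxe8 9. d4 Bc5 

  a b c d e f g h
  ─────────────────
8│♜ · ♝ ♛ ♚ · · ♜│8
7│♟ · ♟ ♟ · · ♟ ♟│7
6│♟ · · · · · · ♞│6
5│· · ♝ · ♟ · · ·│5
4│· · · ♙ ♙ · · ·│4
3│· · · · · · · ·│3
2│♙ ♙ ♙ · · ♙ ♙ ♙│2
1│♖ ♘ ♗ · · ♖ ♔ ·│1
  ─────────────────
  a b c d e f g h

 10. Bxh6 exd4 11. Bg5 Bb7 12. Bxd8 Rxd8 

  a b c d e f g h
  ─────────────────
8│· · · ♜ ♚ · · ♜│8
7│♟ ♝ ♟ ♟ · · ♟ ♟│7
6│♟ · · · · · · ·│6
5│· · ♝ · · · · ·│5
4│· · · ♟ ♙ · · ·│4
3│· · · · · · · ·│3
2│♙ ♙ ♙ · · ♙ ♙ ♙│2
1│♖ ♘ · · · ♖ ♔ ·│1
  ─────────────────
  a b c d e f g h

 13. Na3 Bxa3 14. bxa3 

  a b c d e f g h
  ─────────────────
8│· · · ♜ ♚ · · ♜│8
7│♟ ♝ ♟ ♟ · · ♟ ♟│7
6│♟ · · · · · · ·│6
5│· · · · · · · ·│5
4│· · · ♟ ♙ · · ·│4
3│♙ · · · · · · ·│3
2│♙ · ♙ · · ♙ ♙ ♙│2
1│♖ · · · · ♖ ♔ ·│1
  ─────────────────
  a b c d e f g h


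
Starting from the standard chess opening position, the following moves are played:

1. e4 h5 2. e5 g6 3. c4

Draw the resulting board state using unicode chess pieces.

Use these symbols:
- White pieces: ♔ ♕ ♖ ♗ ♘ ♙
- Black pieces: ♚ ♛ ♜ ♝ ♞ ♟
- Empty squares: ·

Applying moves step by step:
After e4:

♜ ♞ ♝ ♛ ♚ ♝ ♞ ♜
♟ ♟ ♟ ♟ ♟ ♟ ♟ ♟
· · · · · · · ·
· · · · · · · ·
· · · · ♙ · · ·
· · · · · · · ·
♙ ♙ ♙ ♙ · ♙ ♙ ♙
♖ ♘ ♗ ♕ ♔ ♗ ♘ ♖


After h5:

♜ ♞ ♝ ♛ ♚ ♝ ♞ ♜
♟ ♟ ♟ ♟ ♟ ♟ ♟ ·
· · · · · · · ·
· · · · · · · ♟
· · · · ♙ · · ·
· · · · · · · ·
♙ ♙ ♙ ♙ · ♙ ♙ ♙
♖ ♘ ♗ ♕ ♔ ♗ ♘ ♖


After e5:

♜ ♞ ♝ ♛ ♚ ♝ ♞ ♜
♟ ♟ ♟ ♟ ♟ ♟ ♟ ·
· · · · · · · ·
· · · · ♙ · · ♟
· · · · · · · ·
· · · · · · · ·
♙ ♙ ♙ ♙ · ♙ ♙ ♙
♖ ♘ ♗ ♕ ♔ ♗ ♘ ♖


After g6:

♜ ♞ ♝ ♛ ♚ ♝ ♞ ♜
♟ ♟ ♟ ♟ ♟ ♟ · ·
· · · · · · ♟ ·
· · · · ♙ · · ♟
· · · · · · · ·
· · · · · · · ·
♙ ♙ ♙ ♙ · ♙ ♙ ♙
♖ ♘ ♗ ♕ ♔ ♗ ♘ ♖


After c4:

♜ ♞ ♝ ♛ ♚ ♝ ♞ ♜
♟ ♟ ♟ ♟ ♟ ♟ · ·
· · · · · · ♟ ·
· · · · ♙ · · ♟
· · ♙ · · · · ·
· · · · · · · ·
♙ ♙ · ♙ · ♙ ♙ ♙
♖ ♘ ♗ ♕ ♔ ♗ ♘ ♖



  a b c d e f g h
  ─────────────────
8│♜ ♞ ♝ ♛ ♚ ♝ ♞ ♜│8
7│♟ ♟ ♟ ♟ ♟ ♟ · ·│7
6│· · · · · · ♟ ·│6
5│· · · · ♙ · · ♟│5
4│· · ♙ · · · · ·│4
3│· · · · · · · ·│3
2│♙ ♙ · ♙ · ♙ ♙ ♙│2
1│♖ ♘ ♗ ♕ ♔ ♗ ♘ ♖│1
  ─────────────────
  a b c d e f g h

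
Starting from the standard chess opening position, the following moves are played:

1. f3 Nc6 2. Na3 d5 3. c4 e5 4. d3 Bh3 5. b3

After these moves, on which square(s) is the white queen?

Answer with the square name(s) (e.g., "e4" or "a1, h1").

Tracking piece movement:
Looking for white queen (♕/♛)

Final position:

  a b c d e f g h
  ─────────────────
8│♜ · · ♛ ♚ ♝ ♞ ♜│8
7│♟ ♟ ♟ · · ♟ ♟ ♟│7
6│· · ♞ · · · · ·│6
5│· · · ♟ ♟ · · ·│5
4│· · ♙ · · · · ·│4
3│♘ ♙ · ♙ · ♙ · ♝│3
2│♙ · · · ♙ · ♙ ♙│2
1│♖ · ♗ ♕ ♔ ♗ ♘ ♖│1
  ─────────────────
  a b c d e f g h


d1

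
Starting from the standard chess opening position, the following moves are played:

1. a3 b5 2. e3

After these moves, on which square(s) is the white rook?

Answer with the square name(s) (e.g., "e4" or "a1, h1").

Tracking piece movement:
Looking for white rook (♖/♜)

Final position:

  a b c d e f g h
  ─────────────────
8│♜ ♞ ♝ ♛ ♚ ♝ ♞ ♜│8
7│♟ · ♟ ♟ ♟ ♟ ♟ ♟│7
6│· · · · · · · ·│6
5│· ♟ · · · · · ·│5
4│· · · · · · · ·│4
3│♙ · · · ♙ · · ·│3
2│· ♙ ♙ ♙ · ♙ ♙ ♙│2
1│♖ ♘ ♗ ♕ ♔ ♗ ♘ ♖│1
  ─────────────────
  a b c d e f g h


a1, h1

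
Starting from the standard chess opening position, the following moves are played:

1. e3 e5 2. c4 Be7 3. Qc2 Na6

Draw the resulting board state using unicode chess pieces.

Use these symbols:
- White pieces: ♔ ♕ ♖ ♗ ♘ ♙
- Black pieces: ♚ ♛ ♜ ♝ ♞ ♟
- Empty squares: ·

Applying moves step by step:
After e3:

♜ ♞ ♝ ♛ ♚ ♝ ♞ ♜
♟ ♟ ♟ ♟ ♟ ♟ ♟ ♟
· · · · · · · ·
· · · · · · · ·
· · · · · · · ·
· · · · ♙ · · ·
♙ ♙ ♙ ♙ · ♙ ♙ ♙
♖ ♘ ♗ ♕ ♔ ♗ ♘ ♖


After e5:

♜ ♞ ♝ ♛ ♚ ♝ ♞ ♜
♟ ♟ ♟ ♟ · ♟ ♟ ♟
· · · · · · · ·
· · · · ♟ · · ·
· · · · · · · ·
· · · · ♙ · · ·
♙ ♙ ♙ ♙ · ♙ ♙ ♙
♖ ♘ ♗ ♕ ♔ ♗ ♘ ♖


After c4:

♜ ♞ ♝ ♛ ♚ ♝ ♞ ♜
♟ ♟ ♟ ♟ · ♟ ♟ ♟
· · · · · · · ·
· · · · ♟ · · ·
· · ♙ · · · · ·
· · · · ♙ · · ·
♙ ♙ · ♙ · ♙ ♙ ♙
♖ ♘ ♗ ♕ ♔ ♗ ♘ ♖


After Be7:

♜ ♞ ♝ ♛ ♚ · ♞ ♜
♟ ♟ ♟ ♟ ♝ ♟ ♟ ♟
· · · · · · · ·
· · · · ♟ · · ·
· · ♙ · · · · ·
· · · · ♙ · · ·
♙ ♙ · ♙ · ♙ ♙ ♙
♖ ♘ ♗ ♕ ♔ ♗ ♘ ♖


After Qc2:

♜ ♞ ♝ ♛ ♚ · ♞ ♜
♟ ♟ ♟ ♟ ♝ ♟ ♟ ♟
· · · · · · · ·
· · · · ♟ · · ·
· · ♙ · · · · ·
· · · · ♙ · · ·
♙ ♙ ♕ ♙ · ♙ ♙ ♙
♖ ♘ ♗ · ♔ ♗ ♘ ♖


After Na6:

♜ · ♝ ♛ ♚ · ♞ ♜
♟ ♟ ♟ ♟ ♝ ♟ ♟ ♟
♞ · · · · · · ·
· · · · ♟ · · ·
· · ♙ · · · · ·
· · · · ♙ · · ·
♙ ♙ ♕ ♙ · ♙ ♙ ♙
♖ ♘ ♗ · ♔ ♗ ♘ ♖



  a b c d e f g h
  ─────────────────
8│♜ · ♝ ♛ ♚ · ♞ ♜│8
7│♟ ♟ ♟ ♟ ♝ ♟ ♟ ♟│7
6│♞ · · · · · · ·│6
5│· · · · ♟ · · ·│5
4│· · ♙ · · · · ·│4
3│· · · · ♙ · · ·│3
2│♙ ♙ ♕ ♙ · ♙ ♙ ♙│2
1│♖ ♘ ♗ · ♔ ♗ ♘ ♖│1
  ─────────────────
  a b c d e f g h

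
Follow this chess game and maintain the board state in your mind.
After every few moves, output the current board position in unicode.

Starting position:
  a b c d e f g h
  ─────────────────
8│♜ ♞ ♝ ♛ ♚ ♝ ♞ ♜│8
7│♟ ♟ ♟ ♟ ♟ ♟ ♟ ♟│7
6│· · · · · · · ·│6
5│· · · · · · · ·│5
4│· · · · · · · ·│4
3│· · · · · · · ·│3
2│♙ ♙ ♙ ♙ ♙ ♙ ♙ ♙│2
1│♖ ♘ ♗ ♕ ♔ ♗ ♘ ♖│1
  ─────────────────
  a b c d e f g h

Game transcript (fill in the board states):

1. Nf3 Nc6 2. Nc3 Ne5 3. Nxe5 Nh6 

  a b c d e f g h
  ─────────────────
8│♜ · ♝ ♛ ♚ ♝ · ♜│8
7│♟ ♟ ♟ ♟ ♟ ♟ ♟ ♟│7
6│· · · · · · · ♞│6
5│· · · · ♘ · · ·│5
4│· · · · · · · ·│4
3│· · ♘ · · · · ·│3
2│♙ ♙ ♙ ♙ ♙ ♙ ♙ ♙│2
1│♖ · ♗ ♕ ♔ ♗ · ♖│1
  ─────────────────
  a b c d e f g h

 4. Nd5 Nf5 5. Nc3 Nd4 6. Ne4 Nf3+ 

  a b c d e f g h
  ─────────────────
8│♜ · ♝ ♛ ♚ ♝ · ♜│8
7│♟ ♟ ♟ ♟ ♟ ♟ ♟ ♟│7
6│· · · · · · · ·│6
5│· · · · ♘ · · ·│5
4│· · · · ♘ · · ·│4
3│· · · · · ♞ · ·│3
2│♙ ♙ ♙ ♙ ♙ ♙ ♙ ♙│2
1│♖ · ♗ ♕ ♔ ♗ · ♖│1
  ─────────────────
  a b c d e f g h

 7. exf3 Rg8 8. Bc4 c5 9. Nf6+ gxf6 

  a b c d e f g h
  ─────────────────
8│♜ · ♝ ♛ ♚ ♝ ♜ ·│8
7│♟ ♟ · ♟ ♟ ♟ · ♟│7
6│· · · · · ♟ · ·│6
5│· · ♟ · ♘ · · ·│5
4│· · ♗ · · · · ·│4
3│· · · · · ♙ · ·│3
2│♙ ♙ ♙ ♙ · ♙ ♙ ♙│2
1│♖ · ♗ ♕ ♔ · · ♖│1
  ─────────────────
  a b c d e f g h

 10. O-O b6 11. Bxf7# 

  a b c d e f g h
  ─────────────────
8│♜ · ♝ ♛ ♚ ♝ ♜ ·│8
7│♟ · · ♟ ♟ ♗ · ♟│7
6│· ♟ · · · ♟ · ·│6
5│· · ♟ · ♘ · · ·│5
4│· · · · · · · ·│4
3│· · · · · ♙ · ·│3
2│♙ ♙ ♙ ♙ · ♙ ♙ ♙│2
1│♖ · ♗ ♕ · ♖ ♔ ·│1
  ─────────────────
  a b c d e f g h
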